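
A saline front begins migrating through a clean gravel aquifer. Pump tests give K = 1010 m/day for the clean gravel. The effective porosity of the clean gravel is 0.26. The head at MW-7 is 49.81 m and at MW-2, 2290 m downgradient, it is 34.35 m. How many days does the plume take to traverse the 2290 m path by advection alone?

Hydraulic gradient i = (49.81 − 34.35) / 2290 = 15.46 / 2290 = 0.006751.
Darcy flux q = K · i = 1010 × 0.006751 = 6.819 m/day.
Seepage velocity v = q / n_e = 6.819 / 0.26 = 26.23 m/day.
Travel time t = L / v = 2290 / 26.23 = 87.32 days.

87.3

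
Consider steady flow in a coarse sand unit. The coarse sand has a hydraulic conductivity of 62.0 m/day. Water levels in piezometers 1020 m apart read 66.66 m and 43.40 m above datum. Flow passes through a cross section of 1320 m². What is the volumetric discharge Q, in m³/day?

Hydraulic gradient i = (66.66 − 43.40) / 1020 = 23.26 / 1020 = 0.02280.
Darcy's law: Q = K · A · i = 62.00 × 1320 × 0.02280 = 1866 m³/day.

1870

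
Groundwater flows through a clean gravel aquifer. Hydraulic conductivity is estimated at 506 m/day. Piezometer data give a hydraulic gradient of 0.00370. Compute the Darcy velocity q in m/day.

Hydraulic gradient i = 0.00370.
Specific discharge q = K · i = 506.0 × 0.003700 = 1.872 m/day.

1.87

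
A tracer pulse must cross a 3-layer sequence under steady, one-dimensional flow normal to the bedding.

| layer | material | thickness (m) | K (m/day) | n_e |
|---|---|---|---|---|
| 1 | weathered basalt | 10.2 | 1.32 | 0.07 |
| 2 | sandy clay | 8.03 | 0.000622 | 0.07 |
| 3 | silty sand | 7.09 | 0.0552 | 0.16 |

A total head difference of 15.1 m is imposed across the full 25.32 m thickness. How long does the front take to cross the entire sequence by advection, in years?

With flow normal to the layers, continuity requires the same specific discharge q through every layer.
Σ(b_i/K_i) = 10.2/1.32 + 8.03/0.000622 + 7.09/0.0552 = 13046 d.
q = Δh / Σ(b_i/K_i) = 15.1 / 13046 = 0.001157 m/day.
In each layer the seepage velocity is v_i = q/n_i, so the layer transit time is t_i = b_i·n_i / q:
  layer 1 (weathered basalt): t_1 = 10.2 × 0.07 / 0.001157 = 616.9 d
  layer 2 (sandy clay): t_2 = 8.03 × 0.07 / 0.001157 = 485.6 d
  layer 3 (silty sand): t_3 = 7.09 × 0.16 / 0.001157 = 980.1 d
Total t = Σ t_i = 2083 days = 5.702 years.

5.70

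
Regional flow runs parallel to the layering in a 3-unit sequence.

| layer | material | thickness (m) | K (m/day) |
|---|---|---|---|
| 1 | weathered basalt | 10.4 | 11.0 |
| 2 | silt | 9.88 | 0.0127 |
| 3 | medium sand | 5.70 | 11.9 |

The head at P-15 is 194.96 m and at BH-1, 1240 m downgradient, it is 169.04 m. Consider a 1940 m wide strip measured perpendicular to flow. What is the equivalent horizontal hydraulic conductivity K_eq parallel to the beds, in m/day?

Flow is parallel to layering, so each bed carries its own Darcy discharge and the transmissivities add.
Σ(K_i·b_i) = 11.0×10.4 + 0.0127×9.88 + 11.9×5.70 = 182.4 m²/day.
Total thickness b = 25.98 m, so K_eq = Σ(K_i·b_i)/b = 7.019 m/day.

7.02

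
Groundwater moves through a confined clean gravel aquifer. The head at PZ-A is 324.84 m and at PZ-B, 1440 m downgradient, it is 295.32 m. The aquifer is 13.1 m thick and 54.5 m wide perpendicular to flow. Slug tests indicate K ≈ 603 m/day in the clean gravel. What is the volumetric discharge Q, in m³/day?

Cross-sectional area A = 54.5 × 13.1 = 713.9 m².
Hydraulic gradient i = (324.84 − 295.32) / 1440 = 29.52 / 1440 = 0.02050.
Darcy's law: Q = K · A · i = 603.0 × 713.9 × 0.02050 = 8825 m³/day.

8830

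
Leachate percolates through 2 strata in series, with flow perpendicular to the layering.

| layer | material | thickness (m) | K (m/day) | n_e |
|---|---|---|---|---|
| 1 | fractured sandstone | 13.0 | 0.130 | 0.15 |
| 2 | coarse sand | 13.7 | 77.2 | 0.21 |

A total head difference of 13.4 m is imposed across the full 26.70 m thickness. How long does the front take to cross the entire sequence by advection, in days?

With flow normal to the layers, continuity requires the same specific discharge q through every layer.
Σ(b_i/K_i) = 13.0/0.130 + 13.7/77.2 = 100.2 d.
q = Δh / Σ(b_i/K_i) = 13.4 / 100.2 = 0.1338 m/day.
In each layer the seepage velocity is v_i = q/n_i, so the layer transit time is t_i = b_i·n_i / q:
  layer 1 (fractured sandstone): t_1 = 13.0 × 0.15 / 0.1338 = 14.58 d
  layer 2 (coarse sand): t_2 = 13.7 × 0.21 / 0.1338 = 21.51 d
Total t = Σ t_i = 36.09 days.

36.1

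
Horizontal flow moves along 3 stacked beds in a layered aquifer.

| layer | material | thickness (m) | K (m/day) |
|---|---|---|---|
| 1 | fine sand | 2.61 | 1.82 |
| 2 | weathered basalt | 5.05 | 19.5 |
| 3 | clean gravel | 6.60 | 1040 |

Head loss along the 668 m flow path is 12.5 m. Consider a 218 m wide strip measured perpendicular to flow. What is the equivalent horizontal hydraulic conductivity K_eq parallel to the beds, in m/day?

Flow is parallel to layering, so each bed carries its own Darcy discharge and the transmissivities add.
Σ(K_i·b_i) = 1.82×2.61 + 19.5×5.05 + 1040×6.60 = 6967 m²/day.
Total thickness b = 14.26 m, so K_eq = Σ(K_i·b_i)/b = 488.6 m/day.

489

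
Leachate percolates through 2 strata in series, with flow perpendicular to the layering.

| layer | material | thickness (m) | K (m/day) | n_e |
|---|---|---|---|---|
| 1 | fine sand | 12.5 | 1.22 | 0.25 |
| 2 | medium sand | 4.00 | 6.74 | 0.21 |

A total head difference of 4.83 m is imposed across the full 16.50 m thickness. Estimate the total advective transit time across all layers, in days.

8.90

With flow normal to the layers, continuity requires the same specific discharge q through every layer.
Σ(b_i/K_i) = 12.5/1.22 + 4.00/6.74 = 10.84 d.
q = Δh / Σ(b_i/K_i) = 4.83 / 10.84 = 0.4456 m/day.
In each layer the seepage velocity is v_i = q/n_i, so the layer transit time is t_i = b_i·n_i / q:
  layer 1 (fine sand): t_1 = 12.5 × 0.25 / 0.4456 = 7.013 d
  layer 2 (medium sand): t_2 = 4.00 × 0.21 / 0.4456 = 1.885 d
Total t = Σ t_i = 8.898 days.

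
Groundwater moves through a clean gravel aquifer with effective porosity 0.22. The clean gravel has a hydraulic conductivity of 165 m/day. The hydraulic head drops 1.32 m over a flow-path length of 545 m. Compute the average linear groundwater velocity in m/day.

1.82

Hydraulic gradient i = Δh / L = 1.32 / 545 = 0.002422.
Darcy flux q = K · i = 165.0 × 0.002422 = 0.3996 m/day.
Seepage velocity v = q / n_e = 0.3996 / 0.22 = 1.817 m/day.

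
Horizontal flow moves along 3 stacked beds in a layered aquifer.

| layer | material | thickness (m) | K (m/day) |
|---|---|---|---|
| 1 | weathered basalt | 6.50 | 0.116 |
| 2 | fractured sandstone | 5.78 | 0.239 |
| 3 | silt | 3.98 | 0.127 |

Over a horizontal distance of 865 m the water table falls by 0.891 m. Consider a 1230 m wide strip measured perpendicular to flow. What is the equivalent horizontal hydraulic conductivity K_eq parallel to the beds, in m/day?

0.162

Flow is parallel to layering, so each bed carries its own Darcy discharge and the transmissivities add.
Σ(K_i·b_i) = 0.116×6.50 + 0.239×5.78 + 0.127×3.98 = 2.641 m²/day.
Total thickness b = 16.26 m, so K_eq = Σ(K_i·b_i)/b = 0.1624 m/day.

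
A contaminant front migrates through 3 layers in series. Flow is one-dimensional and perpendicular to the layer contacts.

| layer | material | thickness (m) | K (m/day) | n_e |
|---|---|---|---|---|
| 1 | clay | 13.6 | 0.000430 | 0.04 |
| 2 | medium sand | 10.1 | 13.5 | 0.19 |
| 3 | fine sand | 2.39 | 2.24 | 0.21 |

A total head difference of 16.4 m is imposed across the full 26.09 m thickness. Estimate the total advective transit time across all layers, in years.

With flow normal to the layers, continuity requires the same specific discharge q through every layer.
Σ(b_i/K_i) = 13.6/0.000430 + 10.1/13.5 + 2.39/2.24 = 31630 d.
q = Δh / Σ(b_i/K_i) = 16.4 / 31630 = 0.0005185 m/day.
In each layer the seepage velocity is v_i = q/n_i, so the layer transit time is t_i = b_i·n_i / q:
  layer 1 (clay): t_1 = 13.6 × 0.04 / 0.0005185 = 1049 d
  layer 2 (medium sand): t_2 = 10.1 × 0.19 / 0.0005185 = 3701 d
  layer 3 (fine sand): t_3 = 2.39 × 0.21 / 0.0005185 = 968.0 d
Total t = Σ t_i = 5718 days = 15.66 years.

15.7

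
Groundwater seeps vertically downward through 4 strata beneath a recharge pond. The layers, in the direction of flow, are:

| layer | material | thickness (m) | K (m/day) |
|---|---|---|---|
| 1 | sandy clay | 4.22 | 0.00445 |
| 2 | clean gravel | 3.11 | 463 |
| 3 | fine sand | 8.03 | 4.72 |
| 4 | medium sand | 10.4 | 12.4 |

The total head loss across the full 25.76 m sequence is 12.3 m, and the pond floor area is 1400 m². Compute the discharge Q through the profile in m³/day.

18.1

Flow is perpendicular to layering, so the layers act in series and the equivalent K is the thickness-weighted harmonic mean.
Total thickness L = 4.22 + 3.11 + 8.03 + 10.4 = 25.76 m.
Σ(b_i/K_i) = 4.22/0.00445 + 3.11/463 + 8.03/4.72 + 10.4/12.4 = 950.9 d.
K_eq = L / Σ(b_i/K_i) = 25.76 / 950.9 = 0.02709 m/day.
Q = K_eq · A · (Δh/L) = 0.02709 × 1400 × (12.3/25.76) = 18.11 m³/day.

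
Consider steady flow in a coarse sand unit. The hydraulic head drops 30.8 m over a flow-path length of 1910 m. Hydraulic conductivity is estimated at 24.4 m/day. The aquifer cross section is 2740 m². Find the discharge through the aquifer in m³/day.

Hydraulic gradient i = Δh / L = 30.8 / 1910 = 0.01613.
Darcy's law: Q = K · A · i = 24.40 × 2740 × 0.01613 = 1078 m³/day.

1080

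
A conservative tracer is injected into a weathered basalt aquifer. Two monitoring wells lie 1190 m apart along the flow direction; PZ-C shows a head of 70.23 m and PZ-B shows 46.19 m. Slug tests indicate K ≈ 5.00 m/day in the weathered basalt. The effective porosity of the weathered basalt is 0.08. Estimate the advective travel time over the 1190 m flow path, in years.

Hydraulic gradient i = (70.23 − 46.19) / 1190 = 24.04 / 1190 = 0.02020.
Darcy flux q = K · i = 5.000 × 0.02020 = 0.1010 m/day.
Seepage velocity v = q / n_e = 0.1010 / 0.08 = 1.263 m/day.
Travel time t = L / v = 1190 / 1.263 = 942.5 days = 2.580 years.

2.58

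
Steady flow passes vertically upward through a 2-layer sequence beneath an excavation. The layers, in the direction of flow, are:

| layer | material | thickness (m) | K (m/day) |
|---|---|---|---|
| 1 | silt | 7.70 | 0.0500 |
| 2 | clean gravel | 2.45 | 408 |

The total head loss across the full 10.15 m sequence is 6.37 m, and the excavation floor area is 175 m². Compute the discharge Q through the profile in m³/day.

7.24

Flow is perpendicular to layering, so the layers act in series and the equivalent K is the thickness-weighted harmonic mean.
Total thickness L = 7.70 + 2.45 = 10.15 m.
Σ(b_i/K_i) = 7.70/0.0500 + 2.45/408 = 154.0 d.
K_eq = L / Σ(b_i/K_i) = 10.15 / 154.0 = 0.06591 m/day.
Q = K_eq · A · (Δh/L) = 0.06591 × 175 × (6.37/10.15) = 7.238 m³/day.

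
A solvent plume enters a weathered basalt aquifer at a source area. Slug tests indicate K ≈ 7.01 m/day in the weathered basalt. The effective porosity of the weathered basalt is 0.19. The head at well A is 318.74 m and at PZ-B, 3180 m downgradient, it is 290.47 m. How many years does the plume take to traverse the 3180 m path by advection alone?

26.5

Hydraulic gradient i = (318.74 − 290.47) / 3180 = 28.27 / 3180 = 0.008890.
Darcy flux q = K · i = 7.010 × 0.008890 = 0.06232 m/day.
Seepage velocity v = q / n_e = 0.06232 / 0.19 = 0.3280 m/day.
Travel time t = L / v = 3180 / 0.3280 = 9695 days = 26.54 years.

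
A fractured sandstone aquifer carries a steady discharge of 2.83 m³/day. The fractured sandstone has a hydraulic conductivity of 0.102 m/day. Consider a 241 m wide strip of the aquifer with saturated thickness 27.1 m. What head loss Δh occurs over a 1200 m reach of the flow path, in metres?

Cross-sectional area A = 241 × 27.1 = 6531 m².
From Q = K·A·i, i = Q / (K·A) = 2.83 / (0.1020 × 6531) = 0.004248.
Head loss Δh = i · L = 0.004248 × 1200 = 5.098 m.

5.10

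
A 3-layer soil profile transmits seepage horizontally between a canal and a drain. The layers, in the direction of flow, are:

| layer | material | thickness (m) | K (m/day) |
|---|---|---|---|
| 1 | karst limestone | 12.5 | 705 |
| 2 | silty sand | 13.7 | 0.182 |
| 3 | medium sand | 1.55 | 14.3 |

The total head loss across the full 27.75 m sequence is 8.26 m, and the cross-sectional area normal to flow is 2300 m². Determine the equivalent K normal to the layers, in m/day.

0.368

Flow is perpendicular to layering, so the layers act in series and the equivalent K is the thickness-weighted harmonic mean.
Total thickness L = 12.5 + 13.7 + 1.55 = 27.75 m.
Σ(b_i/K_i) = 12.5/705 + 13.7/0.182 + 1.55/14.3 = 75.40 d.
K_eq = L / Σ(b_i/K_i) = 27.75 / 75.40 = 0.3680 m/day.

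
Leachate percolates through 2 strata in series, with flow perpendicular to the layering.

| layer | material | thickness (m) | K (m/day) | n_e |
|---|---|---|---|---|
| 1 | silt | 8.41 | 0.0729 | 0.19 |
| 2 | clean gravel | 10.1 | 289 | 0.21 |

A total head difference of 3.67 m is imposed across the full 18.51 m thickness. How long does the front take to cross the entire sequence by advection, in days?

With flow normal to the layers, continuity requires the same specific discharge q through every layer.
Σ(b_i/K_i) = 8.41/0.0729 + 10.1/289 = 115.4 d.
q = Δh / Σ(b_i/K_i) = 3.67 / 115.4 = 0.03180 m/day.
In each layer the seepage velocity is v_i = q/n_i, so the layer transit time is t_i = b_i·n_i / q:
  layer 1 (silt): t_1 = 8.41 × 0.19 / 0.03180 = 50.24 d
  layer 2 (clean gravel): t_2 = 10.1 × 0.21 / 0.03180 = 66.69 d
Total t = Σ t_i = 116.9 days.

117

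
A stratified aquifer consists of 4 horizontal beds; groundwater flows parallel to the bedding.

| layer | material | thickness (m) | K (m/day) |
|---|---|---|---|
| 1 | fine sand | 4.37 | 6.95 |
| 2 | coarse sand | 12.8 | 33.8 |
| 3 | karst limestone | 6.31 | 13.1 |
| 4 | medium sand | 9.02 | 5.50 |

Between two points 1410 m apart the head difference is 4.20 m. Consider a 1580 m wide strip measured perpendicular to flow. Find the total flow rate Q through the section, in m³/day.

Flow is parallel to layering, so each bed carries its own Darcy discharge and the transmissivities add.
Σ(K_i·b_i) = 6.95×4.37 + 33.8×12.8 + 13.1×6.31 + 5.50×9.02 = 595.3 m²/day.
Hydraulic gradient i = Δh / L = 4.20 / 1410 = 0.002979.
Q = Σ(K_i·b_i) · W · i = 595.3 × 1580 × 0.002979 = 2802 m³/day.

2800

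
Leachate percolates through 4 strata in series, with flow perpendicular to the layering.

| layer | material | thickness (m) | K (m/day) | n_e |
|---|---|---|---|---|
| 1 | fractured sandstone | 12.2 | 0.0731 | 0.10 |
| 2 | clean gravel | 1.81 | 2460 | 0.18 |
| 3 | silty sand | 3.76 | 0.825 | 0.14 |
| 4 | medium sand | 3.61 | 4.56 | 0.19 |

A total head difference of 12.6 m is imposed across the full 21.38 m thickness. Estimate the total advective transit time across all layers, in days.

With flow normal to the layers, continuity requires the same specific discharge q through every layer.
Σ(b_i/K_i) = 12.2/0.0731 + 1.81/2460 + 3.76/0.825 + 3.61/4.56 = 172.2 d.
q = Δh / Σ(b_i/K_i) = 12.6 / 172.2 = 0.07315 m/day.
In each layer the seepage velocity is v_i = q/n_i, so the layer transit time is t_i = b_i·n_i / q:
  layer 1 (fractured sandstone): t_1 = 12.2 × 0.10 / 0.07315 = 16.68 d
  layer 2 (clean gravel): t_2 = 1.81 × 0.18 / 0.07315 = 4.454 d
  layer 3 (silty sand): t_3 = 3.76 × 0.14 / 0.07315 = 7.196 d
  layer 4 (medium sand): t_4 = 3.61 × 0.19 / 0.07315 = 9.376 d
Total t = Σ t_i = 37.70 days.

37.7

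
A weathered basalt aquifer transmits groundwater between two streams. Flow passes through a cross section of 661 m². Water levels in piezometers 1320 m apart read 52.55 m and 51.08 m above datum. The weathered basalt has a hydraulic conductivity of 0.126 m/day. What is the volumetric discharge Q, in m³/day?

0.0928

Hydraulic gradient i = (52.55 − 51.08) / 1320 = 1.47 / 1320 = 0.001114.
Darcy's law: Q = K · A · i = 0.1260 × 661.0 × 0.001114 = 0.09275 m³/day.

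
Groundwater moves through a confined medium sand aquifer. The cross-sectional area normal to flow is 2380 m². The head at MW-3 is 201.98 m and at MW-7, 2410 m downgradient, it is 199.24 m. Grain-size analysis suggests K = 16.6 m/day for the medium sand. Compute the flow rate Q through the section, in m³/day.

Hydraulic gradient i = (201.98 − 199.24) / 2410 = 2.74 / 2410 = 0.001137.
Darcy's law: Q = K · A · i = 16.60 × 2380 × 0.001137 = 44.92 m³/day.

44.9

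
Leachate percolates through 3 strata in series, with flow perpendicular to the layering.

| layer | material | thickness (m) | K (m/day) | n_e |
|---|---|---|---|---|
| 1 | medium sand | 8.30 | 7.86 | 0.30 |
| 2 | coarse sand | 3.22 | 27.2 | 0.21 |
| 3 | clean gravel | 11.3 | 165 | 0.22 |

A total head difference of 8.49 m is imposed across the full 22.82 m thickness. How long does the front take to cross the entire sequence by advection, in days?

With flow normal to the layers, continuity requires the same specific discharge q through every layer.
Σ(b_i/K_i) = 8.30/7.86 + 3.22/27.2 + 11.3/165 = 1.243 d.
q = Δh / Σ(b_i/K_i) = 8.49 / 1.243 = 6.831 m/day.
In each layer the seepage velocity is v_i = q/n_i, so the layer transit time is t_i = b_i·n_i / q:
  layer 1 (medium sand): t_1 = 8.30 × 0.30 / 6.831 = 0.3645 d
  layer 2 (coarse sand): t_2 = 3.22 × 0.21 / 6.831 = 0.09899 d
  layer 3 (clean gravel): t_3 = 11.3 × 0.22 / 6.831 = 0.3639 d
Total t = Σ t_i = 0.8274 days.

0.827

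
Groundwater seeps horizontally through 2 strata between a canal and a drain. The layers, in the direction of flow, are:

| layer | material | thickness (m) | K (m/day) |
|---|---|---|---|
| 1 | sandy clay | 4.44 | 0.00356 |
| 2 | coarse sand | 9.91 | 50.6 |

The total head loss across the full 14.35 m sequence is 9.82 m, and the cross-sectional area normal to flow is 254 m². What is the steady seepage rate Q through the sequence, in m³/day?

2.00

Flow is perpendicular to layering, so the layers act in series and the equivalent K is the thickness-weighted harmonic mean.
Total thickness L = 4.44 + 9.91 = 14.35 m.
Σ(b_i/K_i) = 4.44/0.00356 + 9.91/50.6 = 1247 d.
K_eq = L / Σ(b_i/K_i) = 14.35 / 1247 = 0.01150 m/day.
Q = K_eq · A · (Δh/L) = 0.01150 × 254 × (9.82/14.35) = 2.000 m³/day.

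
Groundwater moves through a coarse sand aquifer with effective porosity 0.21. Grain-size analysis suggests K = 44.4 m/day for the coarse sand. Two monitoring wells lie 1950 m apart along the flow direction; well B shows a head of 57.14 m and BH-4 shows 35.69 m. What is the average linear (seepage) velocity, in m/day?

2.33

Hydraulic gradient i = (57.14 − 35.69) / 1950 = 21.45 / 1950 = 0.01100.
Darcy flux q = K · i = 44.40 × 0.01100 = 0.4884 m/day.
Seepage velocity v = q / n_e = 0.4884 / 0.21 = 2.326 m/day.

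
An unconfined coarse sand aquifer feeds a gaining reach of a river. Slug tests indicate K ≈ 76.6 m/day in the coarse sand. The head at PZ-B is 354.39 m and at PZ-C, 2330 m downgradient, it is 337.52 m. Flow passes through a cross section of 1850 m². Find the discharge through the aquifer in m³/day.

Hydraulic gradient i = (354.39 − 337.52) / 2330 = 16.87 / 2330 = 0.007240.
Darcy's law: Q = K · A · i = 76.60 × 1850 × 0.007240 = 1026 m³/day.

1030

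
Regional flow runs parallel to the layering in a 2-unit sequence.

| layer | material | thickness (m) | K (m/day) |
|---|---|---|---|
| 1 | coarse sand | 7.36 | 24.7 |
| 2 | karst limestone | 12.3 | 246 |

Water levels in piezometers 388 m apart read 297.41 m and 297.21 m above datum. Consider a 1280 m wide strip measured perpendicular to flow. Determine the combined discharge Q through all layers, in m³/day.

2120

Flow is parallel to layering, so each bed carries its own Darcy discharge and the transmissivities add.
Σ(K_i·b_i) = 24.7×7.36 + 246×12.3 = 3208 m²/day.
Hydraulic gradient i = (297.41 − 297.21) / 388 = 0.2 / 388 = 0.0005155.
Q = Σ(K_i·b_i) · W · i = 3208 × 1280 × 0.0005155 = 2116 m³/day.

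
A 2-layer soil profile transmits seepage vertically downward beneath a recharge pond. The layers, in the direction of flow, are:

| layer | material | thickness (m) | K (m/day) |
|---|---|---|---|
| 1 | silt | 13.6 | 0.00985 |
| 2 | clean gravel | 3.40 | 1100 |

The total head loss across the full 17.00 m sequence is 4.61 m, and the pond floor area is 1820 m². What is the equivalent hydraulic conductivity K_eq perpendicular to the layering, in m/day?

0.0123

Flow is perpendicular to layering, so the layers act in series and the equivalent K is the thickness-weighted harmonic mean.
Total thickness L = 13.6 + 3.40 = 17.00 m.
Σ(b_i/K_i) = 13.6/0.00985 + 3.40/1100 = 1381 d.
K_eq = L / Σ(b_i/K_i) = 17.00 / 1381 = 0.01231 m/day.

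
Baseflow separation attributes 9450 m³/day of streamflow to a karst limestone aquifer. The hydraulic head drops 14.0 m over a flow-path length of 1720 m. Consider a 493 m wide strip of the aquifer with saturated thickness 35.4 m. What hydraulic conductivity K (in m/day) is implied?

Cross-sectional area A = 493 × 35.4 = 17452 m².
Hydraulic gradient i = Δh / L = 14.0 / 1720 = 0.008140.
From Q = K·A·i, K = Q / (A·i) = 9450 / (17452 × 0.008140) = 66.52 m/day.

66.5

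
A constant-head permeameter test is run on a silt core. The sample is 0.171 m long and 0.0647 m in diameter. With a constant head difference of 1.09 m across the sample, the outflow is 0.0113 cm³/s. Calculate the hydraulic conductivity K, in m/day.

Cross-sectional area A = π·(d/2)² = π × (0.0647/2)² = 0.003288 m².
Convert discharge: 0.0113 cm³/s = 1.130e-08 m³/s.
Darcy's law rearranged: K = Q·L / (A·Δh) = 1.130e-08 × 0.171 / (0.003288 × 1.09) = 5.392e-07 m/s = 0.04659 m/day.

0.0466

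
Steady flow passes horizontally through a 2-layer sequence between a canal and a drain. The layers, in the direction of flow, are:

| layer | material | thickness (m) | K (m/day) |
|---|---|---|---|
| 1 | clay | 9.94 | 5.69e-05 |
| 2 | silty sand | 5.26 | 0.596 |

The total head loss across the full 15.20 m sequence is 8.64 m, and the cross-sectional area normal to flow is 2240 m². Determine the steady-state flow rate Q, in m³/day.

Flow is perpendicular to layering, so the layers act in series and the equivalent K is the thickness-weighted harmonic mean.
Total thickness L = 9.94 + 5.26 = 15.20 m.
Σ(b_i/K_i) = 9.94/5.69e-05 + 5.26/0.596 = 1.747e+05 d.
K_eq = L / Σ(b_i/K_i) = 15.20 / 1.747e+05 = 8.701e-05 m/day.
Q = K_eq · A · (Δh/L) = 8.701e-05 × 2240 × (8.64/15.20) = 0.1108 m³/day.

0.111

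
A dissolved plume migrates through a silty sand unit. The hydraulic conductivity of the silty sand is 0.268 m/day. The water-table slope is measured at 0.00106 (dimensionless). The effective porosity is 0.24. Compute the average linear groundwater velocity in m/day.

0.00118

Hydraulic gradient i = 0.00106.
Darcy flux q = K · i = 0.2680 × 0.001060 = 0.0002841 m/day.
Seepage velocity v = q / n_e = 0.0002841 / 0.24 = 0.001184 m/day.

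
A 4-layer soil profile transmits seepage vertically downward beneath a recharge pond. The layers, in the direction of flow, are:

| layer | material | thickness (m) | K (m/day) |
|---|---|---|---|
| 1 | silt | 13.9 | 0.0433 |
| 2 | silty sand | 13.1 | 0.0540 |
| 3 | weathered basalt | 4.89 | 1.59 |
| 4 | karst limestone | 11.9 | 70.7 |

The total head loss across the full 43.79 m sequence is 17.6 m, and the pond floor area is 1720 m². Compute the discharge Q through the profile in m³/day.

Flow is perpendicular to layering, so the layers act in series and the equivalent K is the thickness-weighted harmonic mean.
Total thickness L = 13.9 + 13.1 + 4.89 + 11.9 = 43.79 m.
Σ(b_i/K_i) = 13.9/0.0433 + 13.1/0.0540 + 4.89/1.59 + 11.9/70.7 = 566.9 d.
K_eq = L / Σ(b_i/K_i) = 43.79 / 566.9 = 0.07725 m/day.
Q = K_eq · A · (Δh/L) = 0.07725 × 1720 × (17.6/43.79) = 53.40 m³/day.

53.4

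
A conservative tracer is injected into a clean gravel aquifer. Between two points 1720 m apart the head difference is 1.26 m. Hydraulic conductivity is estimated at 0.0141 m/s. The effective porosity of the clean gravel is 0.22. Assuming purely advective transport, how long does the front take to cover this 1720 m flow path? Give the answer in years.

Convert K: 0.0141 m/s × 86400 = 1218 m/day.
Hydraulic gradient i = Δh / L = 1.26 / 1720 = 0.0007326.
Darcy flux q = K · i = 1218 × 0.0007326 = 0.8924 m/day.
Seepage velocity v = q / n_e = 0.8924 / 0.22 = 4.057 m/day.
Travel time t = L / v = 1720 / 4.057 = 424.0 days = 1.161 years.

1.16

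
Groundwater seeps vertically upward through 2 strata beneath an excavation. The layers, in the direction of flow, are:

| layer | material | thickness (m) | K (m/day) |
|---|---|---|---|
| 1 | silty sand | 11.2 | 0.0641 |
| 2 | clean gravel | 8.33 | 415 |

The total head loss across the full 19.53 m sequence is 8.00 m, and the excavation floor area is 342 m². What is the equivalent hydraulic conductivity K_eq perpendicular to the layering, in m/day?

0.112

Flow is perpendicular to layering, so the layers act in series and the equivalent K is the thickness-weighted harmonic mean.
Total thickness L = 11.2 + 8.33 = 19.53 m.
Σ(b_i/K_i) = 11.2/0.0641 + 8.33/415 = 174.7 d.
K_eq = L / Σ(b_i/K_i) = 19.53 / 174.7 = 0.1118 m/day.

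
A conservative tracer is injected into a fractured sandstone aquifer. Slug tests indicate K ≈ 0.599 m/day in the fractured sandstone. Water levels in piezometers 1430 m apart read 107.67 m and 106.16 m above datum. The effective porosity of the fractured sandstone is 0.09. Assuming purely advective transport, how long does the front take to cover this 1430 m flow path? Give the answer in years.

557

Hydraulic gradient i = (107.67 − 106.16) / 1430 = 1.51 / 1430 = 0.001056.
Darcy flux q = K · i = 0.5990 × 0.001056 = 0.0006325 m/day.
Seepage velocity v = q / n_e = 0.0006325 / 0.09 = 0.007028 m/day.
Travel time t = L / v = 1430 / 0.007028 = 2.035e+05 days = 557.1 years.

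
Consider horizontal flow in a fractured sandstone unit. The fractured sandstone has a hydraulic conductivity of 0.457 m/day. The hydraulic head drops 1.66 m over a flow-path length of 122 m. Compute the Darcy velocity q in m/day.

Hydraulic gradient i = Δh / L = 1.66 / 122 = 0.01361.
Specific discharge q = K · i = 0.4570 × 0.01361 = 0.006218 m/day.

0.00622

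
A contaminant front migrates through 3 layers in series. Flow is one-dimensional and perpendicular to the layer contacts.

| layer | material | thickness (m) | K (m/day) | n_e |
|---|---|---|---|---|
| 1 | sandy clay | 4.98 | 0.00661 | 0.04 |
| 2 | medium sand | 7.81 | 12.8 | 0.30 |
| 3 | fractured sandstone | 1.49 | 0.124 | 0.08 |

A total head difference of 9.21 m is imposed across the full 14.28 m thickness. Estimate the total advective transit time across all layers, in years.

With flow normal to the layers, continuity requires the same specific discharge q through every layer.
Σ(b_i/K_i) = 4.98/0.00661 + 7.81/12.8 + 1.49/0.124 = 766.0 d.
q = Δh / Σ(b_i/K_i) = 9.21 / 766.0 = 0.01202 m/day.
In each layer the seepage velocity is v_i = q/n_i, so the layer transit time is t_i = b_i·n_i / q:
  layer 1 (sandy clay): t_1 = 4.98 × 0.04 / 0.01202 = 16.57 d
  layer 2 (medium sand): t_2 = 7.81 × 0.30 / 0.01202 = 194.9 d
  layer 3 (fractured sandstone): t_3 = 1.49 × 0.08 / 0.01202 = 9.914 d
Total t = Σ t_i = 221.4 days = 0.6060 years.

0.606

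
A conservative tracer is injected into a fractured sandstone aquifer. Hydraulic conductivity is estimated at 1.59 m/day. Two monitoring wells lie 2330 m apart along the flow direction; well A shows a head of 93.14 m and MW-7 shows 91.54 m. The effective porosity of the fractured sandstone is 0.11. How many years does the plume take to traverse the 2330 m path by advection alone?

Hydraulic gradient i = (93.14 − 91.54) / 2330 = 1.6 / 2330 = 0.0006867.
Darcy flux q = K · i = 1.590 × 0.0006867 = 0.001092 m/day.
Seepage velocity v = q / n_e = 0.001092 / 0.11 = 0.009926 m/day.
Travel time t = L / v = 2330 / 0.009926 = 2.347e+05 days = 642.7 years.

643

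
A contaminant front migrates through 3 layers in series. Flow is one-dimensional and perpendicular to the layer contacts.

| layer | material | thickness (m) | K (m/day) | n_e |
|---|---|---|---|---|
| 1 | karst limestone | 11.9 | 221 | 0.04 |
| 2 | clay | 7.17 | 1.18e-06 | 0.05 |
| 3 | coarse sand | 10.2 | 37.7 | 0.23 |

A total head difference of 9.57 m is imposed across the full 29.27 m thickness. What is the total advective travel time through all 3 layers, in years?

5530

With flow normal to the layers, continuity requires the same specific discharge q through every layer.
Σ(b_i/K_i) = 11.9/221 + 7.17/1.18e-06 + 10.2/37.7 = 6.076e+06 d.
q = Δh / Σ(b_i/K_i) = 9.57 / 6.076e+06 = 1.575e-06 m/day.
In each layer the seepage velocity is v_i = q/n_i, so the layer transit time is t_i = b_i·n_i / q:
  layer 1 (karst limestone): t_1 = 11.9 × 0.04 / 1.575e-06 = 3.022e+05 d
  layer 2 (clay): t_2 = 7.17 × 0.05 / 1.575e-06 = 2.276e+05 d
  layer 3 (coarse sand): t_3 = 10.2 × 0.23 / 1.575e-06 = 1.490e+06 d
Total t = Σ t_i = 2.019e+06 days = 5529 years.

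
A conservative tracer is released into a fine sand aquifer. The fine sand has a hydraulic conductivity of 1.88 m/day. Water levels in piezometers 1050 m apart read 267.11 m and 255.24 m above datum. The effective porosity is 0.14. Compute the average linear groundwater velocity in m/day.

0.152

Hydraulic gradient i = (267.11 − 255.24) / 1050 = 11.87 / 1050 = 0.01130.
Darcy flux q = K · i = 1.880 × 0.01130 = 0.02125 m/day.
Seepage velocity v = q / n_e = 0.02125 / 0.14 = 0.1518 m/day.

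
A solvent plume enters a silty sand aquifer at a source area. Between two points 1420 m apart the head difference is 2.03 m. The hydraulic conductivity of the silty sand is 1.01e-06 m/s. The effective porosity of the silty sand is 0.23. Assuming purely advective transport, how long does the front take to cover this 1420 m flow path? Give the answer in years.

7170

Convert K: 1.01e-06 m/s × 86400 = 0.08726 m/day.
Hydraulic gradient i = Δh / L = 2.03 / 1420 = 0.001430.
Darcy flux q = K · i = 0.08726 × 0.001430 = 0.0001248 m/day.
Seepage velocity v = q / n_e = 0.0001248 / 0.23 = 0.0005424 m/day.
Travel time t = L / v = 1420 / 0.0005424 = 2.618e+06 days = 7168 years.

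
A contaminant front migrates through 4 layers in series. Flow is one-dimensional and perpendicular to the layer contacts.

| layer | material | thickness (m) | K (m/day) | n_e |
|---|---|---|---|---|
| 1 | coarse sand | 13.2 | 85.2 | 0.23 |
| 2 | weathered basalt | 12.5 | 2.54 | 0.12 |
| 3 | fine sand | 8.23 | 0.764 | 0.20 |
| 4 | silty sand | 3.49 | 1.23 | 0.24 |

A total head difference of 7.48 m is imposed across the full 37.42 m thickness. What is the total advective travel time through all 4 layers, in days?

17.5

With flow normal to the layers, continuity requires the same specific discharge q through every layer.
Σ(b_i/K_i) = 13.2/85.2 + 12.5/2.54 + 8.23/0.764 + 3.49/1.23 = 18.69 d.
q = Δh / Σ(b_i/K_i) = 7.48 / 18.69 = 0.4003 m/day.
In each layer the seepage velocity is v_i = q/n_i, so the layer transit time is t_i = b_i·n_i / q:
  layer 1 (coarse sand): t_1 = 13.2 × 0.23 / 0.4003 = 7.584 d
  layer 2 (weathered basalt): t_2 = 12.5 × 0.12 / 0.4003 = 3.747 d
  layer 3 (fine sand): t_3 = 8.23 × 0.20 / 0.4003 = 4.112 d
  layer 4 (silty sand): t_4 = 3.49 × 0.24 / 0.4003 = 2.092 d
Total t = Σ t_i = 17.54 days.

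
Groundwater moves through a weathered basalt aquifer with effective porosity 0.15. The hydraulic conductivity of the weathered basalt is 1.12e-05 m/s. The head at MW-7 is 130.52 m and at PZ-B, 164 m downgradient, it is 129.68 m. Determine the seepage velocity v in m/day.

0.0330

Convert K: 1.12e-05 m/s × 86400 = 0.9677 m/day.
Hydraulic gradient i = (130.52 − 129.68) / 164 = 0.84 / 164 = 0.005122.
Darcy flux q = K · i = 0.9677 × 0.005122 = 0.004956 m/day.
Seepage velocity v = q / n_e = 0.004956 / 0.15 = 0.03304 m/day.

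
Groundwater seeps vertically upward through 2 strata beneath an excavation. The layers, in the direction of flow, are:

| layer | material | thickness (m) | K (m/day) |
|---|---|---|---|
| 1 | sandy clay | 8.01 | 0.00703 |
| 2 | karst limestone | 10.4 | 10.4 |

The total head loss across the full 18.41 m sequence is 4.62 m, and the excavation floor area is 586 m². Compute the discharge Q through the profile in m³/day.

2.37

Flow is perpendicular to layering, so the layers act in series and the equivalent K is the thickness-weighted harmonic mean.
Total thickness L = 8.01 + 10.4 = 18.41 m.
Σ(b_i/K_i) = 8.01/0.00703 + 10.4/10.4 = 1140 d.
K_eq = L / Σ(b_i/K_i) = 18.41 / 1140 = 0.01614 m/day.
Q = K_eq · A · (Δh/L) = 0.01614 × 586 × (4.62/18.41) = 2.374 m³/day.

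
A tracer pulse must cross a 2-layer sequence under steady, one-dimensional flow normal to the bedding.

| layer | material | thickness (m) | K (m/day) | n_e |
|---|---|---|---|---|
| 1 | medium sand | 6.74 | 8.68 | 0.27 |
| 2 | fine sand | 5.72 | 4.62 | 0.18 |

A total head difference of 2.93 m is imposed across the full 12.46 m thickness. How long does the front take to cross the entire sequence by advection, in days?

1.96

With flow normal to the layers, continuity requires the same specific discharge q through every layer.
Σ(b_i/K_i) = 6.74/8.68 + 5.72/4.62 = 2.015 d.
q = Δh / Σ(b_i/K_i) = 2.93 / 2.015 = 1.454 m/day.
In each layer the seepage velocity is v_i = q/n_i, so the layer transit time is t_i = b_i·n_i / q:
  layer 1 (medium sand): t_1 = 6.74 × 0.27 / 1.454 = 1.251 d
  layer 2 (fine sand): t_2 = 5.72 × 0.18 / 1.454 = 0.7079 d
Total t = Σ t_i = 1.959 days.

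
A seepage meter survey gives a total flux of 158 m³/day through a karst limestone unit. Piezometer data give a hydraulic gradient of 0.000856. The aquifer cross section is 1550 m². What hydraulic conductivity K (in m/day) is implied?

Hydraulic gradient i = 0.000856.
From Q = K·A·i, K = Q / (A·i) = 158 / (1550 × 0.0008560) = 119.1 m/day.

119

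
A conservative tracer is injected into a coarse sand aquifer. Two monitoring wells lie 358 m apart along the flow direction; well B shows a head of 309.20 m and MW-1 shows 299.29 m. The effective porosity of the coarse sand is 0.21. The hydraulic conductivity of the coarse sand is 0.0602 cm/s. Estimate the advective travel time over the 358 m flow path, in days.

Convert K: 0.0602 cm/s × 864 = 52.01 m/day.
Hydraulic gradient i = (309.20 − 299.29) / 358 = 9.91 / 358 = 0.02768.
Darcy flux q = K · i = 52.01 × 0.02768 = 1.440 m/day.
Seepage velocity v = q / n_e = 1.440 / 0.21 = 6.856 m/day.
Travel time t = L / v = 358 / 6.856 = 52.22 days.

52.2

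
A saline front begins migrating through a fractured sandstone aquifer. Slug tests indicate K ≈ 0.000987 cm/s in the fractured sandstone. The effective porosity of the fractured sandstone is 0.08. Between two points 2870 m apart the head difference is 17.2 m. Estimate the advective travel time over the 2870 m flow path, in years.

Convert K: 0.000987 cm/s × 864 = 0.8528 m/day.
Hydraulic gradient i = Δh / L = 17.2 / 2870 = 0.005993.
Darcy flux q = K · i = 0.8528 × 0.005993 = 0.005111 m/day.
Seepage velocity v = q / n_e = 0.005111 / 0.08 = 0.06388 m/day.
Travel time t = L / v = 2870 / 0.06388 = 44926 days = 123.0 years.

123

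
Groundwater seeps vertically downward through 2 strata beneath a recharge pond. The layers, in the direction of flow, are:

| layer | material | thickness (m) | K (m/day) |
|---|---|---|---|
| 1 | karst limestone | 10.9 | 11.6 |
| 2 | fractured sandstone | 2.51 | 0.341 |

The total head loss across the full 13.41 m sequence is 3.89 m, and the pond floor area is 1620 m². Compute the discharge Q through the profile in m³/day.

759

Flow is perpendicular to layering, so the layers act in series and the equivalent K is the thickness-weighted harmonic mean.
Total thickness L = 10.9 + 2.51 = 13.41 m.
Σ(b_i/K_i) = 10.9/11.6 + 2.51/0.341 = 8.300 d.
K_eq = L / Σ(b_i/K_i) = 13.41 / 8.300 = 1.616 m/day.
Q = K_eq · A · (Δh/L) = 1.616 × 1620 × (3.89/13.41) = 759.2 m³/day.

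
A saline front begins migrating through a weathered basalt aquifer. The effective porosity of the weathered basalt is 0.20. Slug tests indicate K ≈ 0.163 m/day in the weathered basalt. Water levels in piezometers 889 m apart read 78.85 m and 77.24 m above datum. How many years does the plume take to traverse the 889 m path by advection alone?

1650

Hydraulic gradient i = (78.85 − 77.24) / 889 = 1.61 / 889 = 0.001811.
Darcy flux q = K · i = 0.1630 × 0.001811 = 0.0002952 m/day.
Seepage velocity v = q / n_e = 0.0002952 / 0.20 = 0.001476 m/day.
Travel time t = L / v = 889 / 0.001476 = 6.023e+05 days = 1649 years.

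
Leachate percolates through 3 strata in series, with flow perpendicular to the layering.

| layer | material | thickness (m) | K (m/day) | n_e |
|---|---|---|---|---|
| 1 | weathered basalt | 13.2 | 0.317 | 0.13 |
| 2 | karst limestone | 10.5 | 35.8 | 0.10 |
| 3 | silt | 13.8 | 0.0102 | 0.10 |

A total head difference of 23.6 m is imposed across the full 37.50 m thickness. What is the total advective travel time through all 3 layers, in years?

0.671

With flow normal to the layers, continuity requires the same specific discharge q through every layer.
Σ(b_i/K_i) = 13.2/0.317 + 10.5/35.8 + 13.8/0.0102 = 1395 d.
q = Δh / Σ(b_i/K_i) = 23.6 / 1395 = 0.01692 m/day.
In each layer the seepage velocity is v_i = q/n_i, so the layer transit time is t_i = b_i·n_i / q:
  layer 1 (weathered basalt): t_1 = 13.2 × 0.13 / 0.01692 = 101.4 d
  layer 2 (karst limestone): t_2 = 10.5 × 0.10 / 0.01692 = 62.06 d
  layer 3 (silt): t_3 = 13.8 × 0.10 / 0.01692 = 81.56 d
Total t = Σ t_i = 245.0 days = 0.6709 years.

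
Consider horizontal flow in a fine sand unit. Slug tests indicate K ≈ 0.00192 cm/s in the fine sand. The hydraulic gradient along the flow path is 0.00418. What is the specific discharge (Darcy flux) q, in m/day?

0.00693

Convert K: 0.00192 cm/s × 864 = 1.659 m/day.
Hydraulic gradient i = 0.00418.
Specific discharge q = K · i = 1.659 × 0.004180 = 0.006934 m/day.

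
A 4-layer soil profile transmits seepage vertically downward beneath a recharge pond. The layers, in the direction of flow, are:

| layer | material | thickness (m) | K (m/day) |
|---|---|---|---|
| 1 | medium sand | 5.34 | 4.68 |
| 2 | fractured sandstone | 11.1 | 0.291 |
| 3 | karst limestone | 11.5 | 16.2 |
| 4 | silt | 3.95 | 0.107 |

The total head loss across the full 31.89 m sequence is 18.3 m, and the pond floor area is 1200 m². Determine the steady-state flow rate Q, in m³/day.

Flow is perpendicular to layering, so the layers act in series and the equivalent K is the thickness-weighted harmonic mean.
Total thickness L = 5.34 + 11.1 + 11.5 + 3.95 = 31.89 m.
Σ(b_i/K_i) = 5.34/4.68 + 11.1/0.291 + 11.5/16.2 + 3.95/0.107 = 76.91 d.
K_eq = L / Σ(b_i/K_i) = 31.89 / 76.91 = 0.4146 m/day.
Q = K_eq · A · (Δh/L) = 0.4146 × 1200 × (18.3/31.89) = 285.5 m³/day.

286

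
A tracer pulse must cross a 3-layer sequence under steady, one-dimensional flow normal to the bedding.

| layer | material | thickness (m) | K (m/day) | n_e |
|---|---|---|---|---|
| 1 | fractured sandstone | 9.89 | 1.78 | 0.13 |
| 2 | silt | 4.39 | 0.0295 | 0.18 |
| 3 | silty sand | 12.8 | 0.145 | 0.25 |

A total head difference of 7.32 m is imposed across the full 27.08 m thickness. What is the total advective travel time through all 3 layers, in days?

With flow normal to the layers, continuity requires the same specific discharge q through every layer.
Σ(b_i/K_i) = 9.89/1.78 + 4.39/0.0295 + 12.8/0.145 = 242.6 d.
q = Δh / Σ(b_i/K_i) = 7.32 / 242.6 = 0.03017 m/day.
In each layer the seepage velocity is v_i = q/n_i, so the layer transit time is t_i = b_i·n_i / q:
  layer 1 (fractured sandstone): t_1 = 9.89 × 0.13 / 0.03017 = 42.62 d
  layer 2 (silt): t_2 = 4.39 × 0.18 / 0.03017 = 26.19 d
  layer 3 (silty sand): t_3 = 12.8 × 0.25 / 0.03017 = 106.1 d
Total t = Σ t_i = 174.9 days.

175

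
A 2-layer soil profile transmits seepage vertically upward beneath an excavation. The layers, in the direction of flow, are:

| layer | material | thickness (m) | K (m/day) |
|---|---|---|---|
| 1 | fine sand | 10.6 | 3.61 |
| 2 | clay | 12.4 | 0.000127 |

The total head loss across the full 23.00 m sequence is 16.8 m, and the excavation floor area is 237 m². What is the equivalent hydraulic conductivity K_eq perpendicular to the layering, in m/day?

Flow is perpendicular to layering, so the layers act in series and the equivalent K is the thickness-weighted harmonic mean.
Total thickness L = 10.6 + 12.4 = 23.00 m.
Σ(b_i/K_i) = 10.6/3.61 + 12.4/0.000127 = 97641 d.
K_eq = L / Σ(b_i/K_i) = 23.00 / 97641 = 0.0002356 m/day.

0.000236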